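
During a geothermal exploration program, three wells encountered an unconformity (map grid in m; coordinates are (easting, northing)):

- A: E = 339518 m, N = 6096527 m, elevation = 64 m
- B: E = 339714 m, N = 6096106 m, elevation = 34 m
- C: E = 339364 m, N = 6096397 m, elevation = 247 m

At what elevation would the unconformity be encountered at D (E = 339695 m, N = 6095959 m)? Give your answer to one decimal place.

101.9 m

Two edge vectors: A→B = (196, -421, -30), A→C = (-154, -130, 183).
Normal n = (A→B) × (A→C) = (-80943, -31248, -90314).
So ∂z/∂E = −n_x/n_z = −0.896239786 and ∂z/∂N = −n_y/n_z = −0.345992869.
Intercept c from A: 64 + 304289.54 + 2109354.87 = 2413708.41.
At (339695, 6095959): z = −304448.2 − 2109158.3 + 2413708.41 = 101.9 m.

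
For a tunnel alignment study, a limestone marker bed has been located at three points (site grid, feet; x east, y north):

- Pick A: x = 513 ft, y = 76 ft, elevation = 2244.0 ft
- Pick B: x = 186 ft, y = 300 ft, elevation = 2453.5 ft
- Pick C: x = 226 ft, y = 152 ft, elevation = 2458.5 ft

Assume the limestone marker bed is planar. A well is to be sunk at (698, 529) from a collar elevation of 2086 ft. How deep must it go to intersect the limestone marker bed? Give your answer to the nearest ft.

Let the plane be z = a·x + b·y + c.
Pick B−Pick A: −327a + 224b = 209.5;  Pick C−Pick A: −287a + 76b = 214.5.
Solving gives a = −0.81464, b = −0.25396.
Then c = 2244 − a·513 − b·76 = 2681.21.
At (698, 529): z_contact = −568.6 − 134.3 + 2681.21 = 1978.3 ft.
Depth below ground = 2086 − 1978.3 = 108 ft.

108 ft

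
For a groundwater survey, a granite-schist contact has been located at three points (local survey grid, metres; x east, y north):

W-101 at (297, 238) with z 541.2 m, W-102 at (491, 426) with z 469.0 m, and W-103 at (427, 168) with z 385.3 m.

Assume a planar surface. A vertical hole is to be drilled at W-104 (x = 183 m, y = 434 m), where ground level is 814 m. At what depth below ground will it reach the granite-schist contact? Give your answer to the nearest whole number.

Two edge vectors: W-101→W-102 = (194, 188, -72.2), W-101→W-103 = (130, -70, -155.9).
Normal n = (W-101→W-102) × (W-101→W-103) = (-34363.2, 20858.6, -38020).
So ∂z/∂x = −n_x/n_z = −0.90382 and ∂z/∂y = −n_y/n_z = 0.54862.
Intercept c from W-101: 541.2 + 268.43 − 130.57 = 679.06.
At (183, 434): z_contact = −165.4 + 238.1 + 679.06 = 751.8 m.
Depth below ground = 814 − 751.8 = 62 m.

62 m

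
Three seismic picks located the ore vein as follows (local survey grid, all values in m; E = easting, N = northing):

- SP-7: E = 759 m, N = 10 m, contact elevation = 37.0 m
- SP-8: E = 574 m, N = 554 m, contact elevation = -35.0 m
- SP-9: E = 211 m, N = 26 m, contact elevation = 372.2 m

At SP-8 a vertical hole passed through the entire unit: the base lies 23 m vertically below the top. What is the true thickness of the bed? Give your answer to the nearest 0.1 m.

18.7 m

Two edge vectors: SP-7→SP-8 = (-185, 544, -72), SP-7→SP-9 = (-548, 16, 335.2).
Normal n = (SP-7→SP-8) × (SP-7→SP-9) = (183500.8, 101468, 295152).
So ∂z/∂E = −n_x/n_z = −0.62172 and ∂z/∂N = −n_y/n_z = −0.34378.
|∇z| = √(a²+b²) = 0.71043, so dip δ = arctan(0.71043) = 35.39°.
True thickness = vertical thickness × cos δ = 23 × cos 35.39° = 18.7 m.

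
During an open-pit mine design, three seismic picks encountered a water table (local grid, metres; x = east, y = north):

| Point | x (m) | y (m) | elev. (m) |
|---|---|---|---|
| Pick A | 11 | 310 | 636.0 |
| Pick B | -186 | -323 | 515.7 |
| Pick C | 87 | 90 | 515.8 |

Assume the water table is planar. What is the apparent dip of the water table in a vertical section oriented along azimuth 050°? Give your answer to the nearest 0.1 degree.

Two edge vectors: Pick A→Pick B = (-197, -633, -120.3), Pick A→Pick C = (76, -220, -120.2).
Normal n = (Pick A→Pick B) × (Pick A→Pick C) = (49620.6, -32822.2, 91448).
So ∂z/∂x = −n_x/n_z = −0.54261 and ∂z/∂y = −n_y/n_z = 0.35892.
Unit vector along 050° is (sin 50°, cos 50°) = (0.7660, 0.6428).
Slope in that direction = a·(0.7660) + b·(0.6428) = −0.18496.
Apparent dip = arctan|0.18496| = 10.5° (true dip is 33.0°, so apparent ≤ true as expected).

10.5°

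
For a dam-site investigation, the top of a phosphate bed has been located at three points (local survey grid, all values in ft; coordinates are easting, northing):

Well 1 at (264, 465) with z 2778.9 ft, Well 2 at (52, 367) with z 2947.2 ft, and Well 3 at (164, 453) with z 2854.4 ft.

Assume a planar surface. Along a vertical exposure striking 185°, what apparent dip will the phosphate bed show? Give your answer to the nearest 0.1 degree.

Let the plane be z = a·easting + b·northing + c.
Well 2−Well 1: −212a − 98b = 168.3;  Well 3−Well 1: −100a − 12b = 75.5.
Solving gives a = −0.74137, b = −0.11356.
Unit vector along 185° is (sin 185°, cos 185°) = (-0.0872, -0.9962).
Slope in that direction = a·(-0.0872) + b·(-0.9962) = 0.17774.
Apparent dip = arctan|0.17774| = 10.1° (true dip is 36.9°, so apparent ≤ true as expected).

10.1°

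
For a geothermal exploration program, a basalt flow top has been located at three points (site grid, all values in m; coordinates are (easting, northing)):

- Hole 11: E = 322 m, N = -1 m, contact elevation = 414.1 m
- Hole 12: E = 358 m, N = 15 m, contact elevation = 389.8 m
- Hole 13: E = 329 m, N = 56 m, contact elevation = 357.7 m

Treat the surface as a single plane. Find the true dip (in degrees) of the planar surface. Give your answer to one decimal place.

44.7°

Two edge vectors: Hole 11→Hole 12 = (36, 16, -24.3), Hole 11→Hole 13 = (7, 57, -56.4).
Normal n = (Hole 11→Hole 12) × (Hole 11→Hole 13) = (482.7, 1860.3, 1940).
So ∂z/∂E = −n_x/n_z = −0.24881 and ∂z/∂N = −n_y/n_z = −0.95892.
Gradient magnitude |∇z| = √(a² + b²) = √(0.06191 + 0.91952) = 0.99067.
True dip = arctan(0.99067) = 44.7°, dipping toward NNE (azimuth ≈ 015°).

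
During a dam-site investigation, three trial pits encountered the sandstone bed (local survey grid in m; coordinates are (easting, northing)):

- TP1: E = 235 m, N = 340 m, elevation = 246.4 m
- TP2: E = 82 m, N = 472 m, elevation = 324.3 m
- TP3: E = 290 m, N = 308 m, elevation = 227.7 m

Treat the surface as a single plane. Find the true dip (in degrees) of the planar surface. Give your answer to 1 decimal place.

Let the plane be z = a·E + b·N + c.
TP2−TP1: −153a + 132b = 77.9;  TP3−TP1: 55a − 32b = −18.7.
Solving gives a = 0.01032, b = 0.60212.
Gradient magnitude |∇z| = √(a² + b²) = √(0.00011 + 0.36254) = 0.60220.
True dip = arctan(0.60220) = 31.1°, dipping toward S (azimuth ≈ 181°).

31.1°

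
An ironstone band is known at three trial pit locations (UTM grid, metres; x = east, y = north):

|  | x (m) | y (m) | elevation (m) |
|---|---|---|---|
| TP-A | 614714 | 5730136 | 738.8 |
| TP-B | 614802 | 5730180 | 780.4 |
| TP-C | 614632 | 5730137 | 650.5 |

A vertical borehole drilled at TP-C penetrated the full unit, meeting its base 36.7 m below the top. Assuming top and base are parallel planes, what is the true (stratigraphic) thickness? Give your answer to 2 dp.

Let the plane be z = a·x + b·y + c.
TP-B−TP-A: 88a + 44b = 41.6;  TP-C−TP-A: −82a + 1b = −88.3.
Solving gives a = 1.06245, b = −1.17944.
|∇z| = √(a²+b²) = 1.58741, so dip δ = arctan(1.58741) = 57.79°.
True thickness = vertical thickness × cos δ = 36.7 × cos 57.79° = 19.56 m.

19.56 m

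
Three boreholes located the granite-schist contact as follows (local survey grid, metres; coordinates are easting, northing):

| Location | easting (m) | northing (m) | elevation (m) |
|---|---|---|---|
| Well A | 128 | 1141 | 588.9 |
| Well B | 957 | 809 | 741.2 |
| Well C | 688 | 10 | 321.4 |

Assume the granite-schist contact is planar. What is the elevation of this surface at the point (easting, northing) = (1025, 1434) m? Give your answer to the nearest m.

1020 m

Let the plane be z = a·easting + b·northing + c.
Well B−Well A: 829a − 332b = 152.3;  Well C−Well A: 560a − 1131b = −267.5.
Solving gives a = 0.34730, b = 0.40848.
Then c = 588.9 − a·128 − b·1141 = 78.37.
At (1025, 1434): z = 356.0 + 585.8 + 78.37 = 1020.1 m.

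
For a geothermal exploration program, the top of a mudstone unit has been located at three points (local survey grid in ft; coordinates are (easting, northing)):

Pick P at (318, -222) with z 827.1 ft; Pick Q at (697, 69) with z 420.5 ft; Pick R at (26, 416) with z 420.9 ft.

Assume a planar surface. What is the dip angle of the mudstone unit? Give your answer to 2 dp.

43.22°

Two edge vectors: Pick P→Pick Q = (379, 291, -406.6), Pick P→Pick R = (-292, 638, -406.2).
Normal n = (Pick P→Pick Q) × (Pick P→Pick R) = (141206.6, 272677, 326774).
So ∂z/∂E = −n_x/n_z = −0.43212 and ∂z/∂N = −n_y/n_z = −0.83445.
Gradient magnitude |∇z| = √(a² + b²) = √(0.18673 + 0.69631) = 0.93970.
True dip = arctan(0.93970) = 43.22°, dipping toward NNE (azimuth ≈ 027°).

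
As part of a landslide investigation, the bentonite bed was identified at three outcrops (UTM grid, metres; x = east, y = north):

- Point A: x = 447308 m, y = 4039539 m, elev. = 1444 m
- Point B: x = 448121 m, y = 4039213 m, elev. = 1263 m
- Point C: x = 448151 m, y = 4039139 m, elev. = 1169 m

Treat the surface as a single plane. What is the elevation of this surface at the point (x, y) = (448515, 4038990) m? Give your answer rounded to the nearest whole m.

Two edge vectors: Point A→Point B = (813, -326, -181), Point A→Point C = (843, -400, -275).
Normal n = (Point A→Point B) × (Point A→Point C) = (17250, 70992, -50382).
So ∂z/∂x = −n_x/n_z = 0.34238418 and ∂z/∂y = −n_y/n_z = 1.40907467.
Intercept c from Point A: 1444 − 153151.18 − 5692012.08 = −5843719.27.
At (448515, 4038990): z = 153564.4 + 5691238.5 − 5843719.27 = 1083.7 m.

1084 m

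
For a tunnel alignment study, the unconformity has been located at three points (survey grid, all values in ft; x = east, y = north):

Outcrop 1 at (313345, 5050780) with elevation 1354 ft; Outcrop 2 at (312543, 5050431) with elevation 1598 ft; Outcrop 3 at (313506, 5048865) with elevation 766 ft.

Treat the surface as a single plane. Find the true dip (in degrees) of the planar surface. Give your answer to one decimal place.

Two edge vectors: Outcrop 1→Outcrop 2 = (-802, -349, 244), Outcrop 1→Outcrop 3 = (161, -1915, -588).
Normal n = (Outcrop 1→Outcrop 2) × (Outcrop 1→Outcrop 3) = (672472, -432292, 1592019).
So ∂z/∂x = −n_x/n_z = −0.42240 and ∂z/∂y = −n_y/n_z = 0.27154.
Gradient magnitude |∇z| = √(a² + b²) = √(0.17842 + 0.07373) = 0.50215.
True dip = arctan(0.50215) = 26.7°, dipping toward ESE (azimuth ≈ 123°).

26.7°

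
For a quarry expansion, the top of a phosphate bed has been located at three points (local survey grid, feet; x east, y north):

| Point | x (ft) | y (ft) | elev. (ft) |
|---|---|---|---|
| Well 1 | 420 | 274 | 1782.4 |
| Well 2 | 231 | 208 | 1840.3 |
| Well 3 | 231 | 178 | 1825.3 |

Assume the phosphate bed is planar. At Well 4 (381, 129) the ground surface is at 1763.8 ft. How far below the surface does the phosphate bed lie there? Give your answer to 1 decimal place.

35.1 ft

Let the plane be z = a·x + b·y + c.
Well 2−Well 1: −189a − 66b = 57.9;  Well 3−Well 1: −189a − 96b = 42.9.
Solving gives a = −0.48095, b = 0.50000.
Then c = 1782.4 − a·420 − b·274 = 1847.40.
At (381, 129): z_contact = −183.24 + 64.50 + 1847.40 = 1728.66 ft.
Depth below ground = 1763.8 − 1728.66 = 35.1 ft.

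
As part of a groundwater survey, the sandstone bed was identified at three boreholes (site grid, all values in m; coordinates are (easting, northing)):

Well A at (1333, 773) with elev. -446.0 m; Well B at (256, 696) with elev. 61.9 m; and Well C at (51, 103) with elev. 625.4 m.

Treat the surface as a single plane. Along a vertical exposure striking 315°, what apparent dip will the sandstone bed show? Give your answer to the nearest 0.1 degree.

Two edge vectors: Well A→Well B = (-1077, -77, 507.9), Well A→Well C = (-1282, -670, 1071.4).
Normal n = (Well A→Well B) × (Well A→Well C) = (257795.2, 502770, 622876).
So ∂z/∂E = −n_x/n_z = −0.41388 and ∂z/∂N = −n_y/n_z = −0.80718.
Unit vector along 315° is (sin 315°, cos 315°) = (-0.7071, 0.7071).
Slope in that direction = a·(-0.7071) + b·(0.7071) = −0.27810.
Apparent dip = arctan|0.27810| = 15.5° (true dip is 42.2°, so apparent ≤ true as expected).

15.5°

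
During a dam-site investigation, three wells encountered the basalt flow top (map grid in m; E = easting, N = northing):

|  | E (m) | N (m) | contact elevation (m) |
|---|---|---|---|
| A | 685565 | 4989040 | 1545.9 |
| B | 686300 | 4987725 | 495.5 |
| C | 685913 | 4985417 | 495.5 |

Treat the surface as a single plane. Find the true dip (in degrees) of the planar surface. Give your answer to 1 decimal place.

48.1°

Let the plane be z = a·E + b·N + c.
B−A: 735a − 1315b = −1050.4;  C−A: 348a − 3623b = −1050.4.
Solving gives a = −1.09932, b = 0.18433.
Gradient magnitude |∇z| = √(a² + b²) = √(1.20851 + 0.03398) = 1.11467.
True dip = arctan(1.11467) = 48.1°, dipping toward E (azimuth ≈ 100°).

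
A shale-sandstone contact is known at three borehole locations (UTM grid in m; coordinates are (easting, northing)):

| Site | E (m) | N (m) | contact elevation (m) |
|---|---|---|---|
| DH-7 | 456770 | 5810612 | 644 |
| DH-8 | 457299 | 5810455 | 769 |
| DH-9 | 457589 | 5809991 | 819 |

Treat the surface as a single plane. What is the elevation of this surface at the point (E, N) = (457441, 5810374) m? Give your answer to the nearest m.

801 m

Two edge vectors: DH-7→DH-8 = (529, -157, 125), DH-7→DH-9 = (819, -621, 175).
Normal n = (DH-7→DH-8) × (DH-7→DH-9) = (50150, 9800, -199926).
So ∂z/∂E = −n_x/n_z = 0.25084281 and ∂z/∂N = −n_y/n_z = 0.04901814.
Intercept c from DH-7: 644 − 114577.47 − 284825.37 = −398758.84.
At (457441, 5810374): z = 114745.8 + 284813.7 − 398758.84 = 800.6 m.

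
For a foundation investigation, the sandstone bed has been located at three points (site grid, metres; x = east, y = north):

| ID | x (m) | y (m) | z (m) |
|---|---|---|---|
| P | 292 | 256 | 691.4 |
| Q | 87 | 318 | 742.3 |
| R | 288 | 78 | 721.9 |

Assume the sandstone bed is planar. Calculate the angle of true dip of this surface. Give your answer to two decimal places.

Two edge vectors: P→Q = (-205, 62, 50.9), P→R = (-4, -178, 30.5).
Normal n = (P→Q) × (P→R) = (10951.2, 6048.9, 36738).
So ∂z/∂x = −n_x/n_z = −0.29809 and ∂z/∂y = −n_y/n_z = −0.16465.
Gradient magnitude |∇z| = √(a² + b²) = √(0.08886 + 0.02711) = 0.34054.
True dip = arctan(0.34054) = 18.81°, dipping toward ENE (azimuth ≈ 061°).

18.81°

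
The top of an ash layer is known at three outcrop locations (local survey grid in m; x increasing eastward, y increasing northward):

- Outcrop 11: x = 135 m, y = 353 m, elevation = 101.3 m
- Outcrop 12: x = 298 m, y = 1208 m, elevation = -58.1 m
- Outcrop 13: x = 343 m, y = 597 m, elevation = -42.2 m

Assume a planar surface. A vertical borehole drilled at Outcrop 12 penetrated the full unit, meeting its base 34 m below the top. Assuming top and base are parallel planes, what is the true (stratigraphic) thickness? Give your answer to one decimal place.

29.0 m

Two edge vectors: Outcrop 11→Outcrop 12 = (163, 855, -159.4), Outcrop 11→Outcrop 13 = (208, 244, -143.5).
Normal n = (Outcrop 11→Outcrop 12) × (Outcrop 11→Outcrop 13) = (-83798.9, -9764.7, -138068).
So ∂z/∂x = −n_x/n_z = −0.60694 and ∂z/∂y = −n_y/n_z = −0.07072.
|∇z| = √(a²+b²) = 0.61105, so dip δ = arctan(0.61105) = 31.43°.
True thickness = vertical thickness × cos δ = 34 × cos 31.43° = 29.0 m.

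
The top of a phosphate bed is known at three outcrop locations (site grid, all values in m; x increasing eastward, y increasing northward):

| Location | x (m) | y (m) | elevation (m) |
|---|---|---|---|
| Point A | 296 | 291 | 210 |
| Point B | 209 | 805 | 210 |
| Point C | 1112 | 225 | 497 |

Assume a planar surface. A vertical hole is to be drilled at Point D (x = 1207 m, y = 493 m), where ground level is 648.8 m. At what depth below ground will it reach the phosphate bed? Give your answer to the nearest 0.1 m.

Two edge vectors: Point A→Point B = (-87, 514, 0), Point A→Point C = (816, -66, 287).
Normal n = (Point A→Point B) × (Point A→Point C) = (147518, 24969, -413682).
So ∂z/∂x = −n_x/n_z = 0.356598 and ∂z/∂y = −n_y/n_z = 0.060358.
Intercept c from Point A: 210 − 105.55 − 17.56 = 86.88.
At (1207, 493): z_contact = 430.41 + 29.76 + 86.88 = 547.05 m.
Depth below ground = 648.8 − 547.05 = 101.7 m.

101.7 m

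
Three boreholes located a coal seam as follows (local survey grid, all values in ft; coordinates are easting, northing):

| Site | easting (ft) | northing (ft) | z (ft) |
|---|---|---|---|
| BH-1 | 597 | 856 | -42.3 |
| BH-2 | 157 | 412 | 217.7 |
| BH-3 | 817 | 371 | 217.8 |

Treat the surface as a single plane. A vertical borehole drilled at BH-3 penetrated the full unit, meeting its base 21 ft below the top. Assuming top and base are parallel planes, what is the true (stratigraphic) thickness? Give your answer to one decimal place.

Let the plane be z = a·easting + b·northing + c.
BH-2−BH-1: −440a − 444b = 260;  BH-3−BH-1: 220a − 485b = 260.1.
Solving gives a = −0.03412, b = −0.55177.
|∇z| = √(a²+b²) = 0.55282, so dip δ = arctan(0.55282) = 28.93°.
True thickness = vertical thickness × cos δ = 21 × cos 28.93° = 18.4 ft.

18.4 ft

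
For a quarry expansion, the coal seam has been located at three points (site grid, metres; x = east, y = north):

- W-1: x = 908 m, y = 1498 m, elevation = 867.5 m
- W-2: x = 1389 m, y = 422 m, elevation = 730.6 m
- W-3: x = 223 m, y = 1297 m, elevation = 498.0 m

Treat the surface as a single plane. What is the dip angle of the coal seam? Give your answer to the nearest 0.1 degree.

28.8°

Two edge vectors: W-1→W-2 = (481, -1076, -136.9), W-1→W-3 = (-685, -201, -369.5).
Normal n = (W-1→W-2) × (W-1→W-3) = (370065.1, 271506, -833741).
So ∂z/∂x = −n_x/n_z = 0.44386 and ∂z/∂y = −n_y/n_z = 0.32565.
Gradient magnitude |∇z| = √(a² + b²) = √(0.19701 + 0.10605) = 0.55051.
True dip = arctan(0.55051) = 28.8°, dipping toward SW (azimuth ≈ 234°).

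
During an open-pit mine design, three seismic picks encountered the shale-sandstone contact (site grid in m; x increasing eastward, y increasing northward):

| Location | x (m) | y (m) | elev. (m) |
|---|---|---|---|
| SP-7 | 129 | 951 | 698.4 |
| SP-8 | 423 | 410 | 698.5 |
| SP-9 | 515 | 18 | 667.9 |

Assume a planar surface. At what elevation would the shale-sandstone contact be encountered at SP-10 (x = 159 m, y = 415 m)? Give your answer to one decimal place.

632.3 m

Let the plane be z = a·x + b·y + c.
SP-8−SP-7: 294a − 541b = 0.1;  SP-9−SP-7: 386a − 933b = −30.5.
Solving gives a = 0.25343, b = 0.13754.
Then c = 698.4 − a·129 − b·951 = 534.91.
At (159, 415): z = 40.3 + 57.1 + 534.91 = 632.3 m.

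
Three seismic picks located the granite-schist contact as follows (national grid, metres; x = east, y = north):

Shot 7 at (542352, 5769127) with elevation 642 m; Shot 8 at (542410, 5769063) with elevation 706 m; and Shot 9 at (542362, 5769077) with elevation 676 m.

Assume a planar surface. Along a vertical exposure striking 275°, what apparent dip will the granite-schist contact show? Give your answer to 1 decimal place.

26.7°

Two edge vectors: Shot 7→Shot 8 = (58, -64, 64), Shot 7→Shot 9 = (10, -50, 34).
Normal n = (Shot 7→Shot 8) × (Shot 7→Shot 9) = (1024, -1332, -2260).
So ∂z/∂x = −n_x/n_z = 0.45310 and ∂z/∂y = −n_y/n_z = −0.58938.
Unit vector along 275° is (sin 275°, cos 275°) = (-0.9962, 0.0872).
Slope in that direction = a·(-0.9962) + b·(0.0872) = −0.50274.
Apparent dip = arctan|0.50274| = 26.7° (true dip is 36.6°, so apparent ≤ true as expected).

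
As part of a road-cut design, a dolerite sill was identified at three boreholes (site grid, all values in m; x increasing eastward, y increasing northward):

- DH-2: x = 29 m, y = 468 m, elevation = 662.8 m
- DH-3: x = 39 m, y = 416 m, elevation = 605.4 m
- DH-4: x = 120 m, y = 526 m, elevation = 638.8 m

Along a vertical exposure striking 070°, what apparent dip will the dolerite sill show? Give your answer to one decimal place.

26.1°

Let the plane be z = a·x + b·y + c.
DH-3−DH-2: 10a − 52b = −57.4;  DH-4−DH-2: 91a + 58b = −24.
Solving gives a = −0.86167, b = 0.93814.
Unit vector along 070° is (sin 70°, cos 70°) = (0.9397, 0.3420).
Slope in that direction = a·(0.9397) + b·(0.3420) = −0.48884.
Apparent dip = arctan|0.48884| = 26.1° (true dip is 51.9°, so apparent ≤ true as expected).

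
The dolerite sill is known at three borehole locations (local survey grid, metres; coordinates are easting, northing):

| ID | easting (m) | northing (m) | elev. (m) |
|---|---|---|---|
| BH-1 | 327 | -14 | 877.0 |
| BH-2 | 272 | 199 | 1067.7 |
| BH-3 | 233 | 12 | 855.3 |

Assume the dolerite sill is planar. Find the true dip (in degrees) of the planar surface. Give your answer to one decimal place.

Let the plane be z = a·easting + b·northing + c.
BH-2−BH-1: −55a + 213b = 190.7;  BH-3−BH-1: −94a + 26b = −21.7.
Solving gives a = 0.51529, b = 1.02836.
Gradient magnitude |∇z| = √(a² + b²) = √(0.26553 + 1.05753) = 1.15024.
True dip = arctan(1.15024) = 49.0°, dipping toward SSW (azimuth ≈ 207°).

49.0°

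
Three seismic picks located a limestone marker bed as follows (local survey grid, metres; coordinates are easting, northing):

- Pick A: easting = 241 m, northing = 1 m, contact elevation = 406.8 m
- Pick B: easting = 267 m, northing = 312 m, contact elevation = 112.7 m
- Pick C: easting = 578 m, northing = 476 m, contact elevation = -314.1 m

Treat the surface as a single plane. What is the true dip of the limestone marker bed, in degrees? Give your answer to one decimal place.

51.6°

Let the plane be z = a·easting + b·northing + c.
Pick B−Pick A: 26a + 311b = −294.1;  Pick C−Pick A: 337a + 475b = −720.9.
Solving gives a = −0.91396, b = −0.86925.
Gradient magnitude |∇z| = √(a² + b²) = √(0.83533 + 0.75560) = 1.26132.
True dip = arctan(1.26132) = 51.6°, dipping toward NE (azimuth ≈ 046°).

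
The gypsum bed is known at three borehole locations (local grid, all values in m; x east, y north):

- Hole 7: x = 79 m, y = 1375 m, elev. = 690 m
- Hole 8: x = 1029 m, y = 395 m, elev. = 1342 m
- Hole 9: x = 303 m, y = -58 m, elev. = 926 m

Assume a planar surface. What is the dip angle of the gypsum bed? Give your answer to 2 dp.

31.78°

Let the plane be z = a·x + b·y + c.
Hole 8−Hole 7: 950a − 980b = 652;  Hole 9−Hole 7: 224a − 1433b = 236.
Solving gives a = 0.61571, b = −0.06844.
Gradient magnitude |∇z| = √(a² + b²) = √(0.37910 + 0.00468) = 0.61950.
True dip = arctan(0.61950) = 31.78°, dipping toward W (azimuth ≈ 276°).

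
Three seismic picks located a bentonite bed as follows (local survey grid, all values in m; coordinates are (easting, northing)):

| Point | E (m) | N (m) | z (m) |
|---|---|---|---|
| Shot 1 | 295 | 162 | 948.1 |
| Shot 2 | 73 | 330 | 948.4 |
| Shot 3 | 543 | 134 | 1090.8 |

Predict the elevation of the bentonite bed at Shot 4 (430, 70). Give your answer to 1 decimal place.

Two edge vectors: Shot 1→Shot 2 = (-222, 168, 0.3), Shot 1→Shot 3 = (248, -28, 142.7).
Normal n = (Shot 1→Shot 2) × (Shot 1→Shot 3) = (23982, 31753.8, -35448).
So ∂z/∂E = −n_x/n_z = 0.67654 and ∂z/∂N = −n_y/n_z = 0.89579.
Intercept c from Shot 1: 948.1 − 199.58 − 145.12 = 603.40.
At (430, 70): z = 290.9 + 62.7 + 603.40 = 957.0 m.

957.0 m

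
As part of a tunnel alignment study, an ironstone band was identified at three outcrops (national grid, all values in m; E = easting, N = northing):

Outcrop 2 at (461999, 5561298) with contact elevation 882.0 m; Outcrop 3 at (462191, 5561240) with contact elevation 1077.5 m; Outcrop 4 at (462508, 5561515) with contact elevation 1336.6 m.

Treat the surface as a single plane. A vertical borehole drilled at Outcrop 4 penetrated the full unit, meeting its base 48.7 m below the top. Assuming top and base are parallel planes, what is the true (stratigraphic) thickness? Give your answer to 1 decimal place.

Let the plane be z = a·E + b·N + c.
Outcrop 3−Outcrop 2: 192a − 58b = 195.5;  Outcrop 4−Outcrop 2: 509a + 217b = 454.6.
Solving gives a = 0.96635, b = −0.17175.
|∇z| = √(a²+b²) = 0.98149, so dip δ = arctan(0.98149) = 44.46°.
True thickness = vertical thickness × cos δ = 48.7 × cos 44.46° = 34.8 m.

34.8 m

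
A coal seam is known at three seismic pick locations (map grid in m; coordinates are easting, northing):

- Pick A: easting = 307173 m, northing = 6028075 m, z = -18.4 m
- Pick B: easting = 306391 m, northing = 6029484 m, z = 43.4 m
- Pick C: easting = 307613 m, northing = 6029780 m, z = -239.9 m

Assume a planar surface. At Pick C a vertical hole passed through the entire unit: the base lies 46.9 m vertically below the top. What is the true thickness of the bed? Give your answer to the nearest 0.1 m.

Let the plane be z = a·easting + b·northing + c.
Pick B−Pick A: −782a + 1409b = 61.8;  Pick C−Pick A: 440a + 1705b = −221.5.
Solving gives a = −0.21372, b = −0.07476.
|∇z| = √(a²+b²) = 0.22642, so dip δ = arctan(0.22642) = 12.76°.
True thickness = vertical thickness × cos δ = 46.9 × cos 12.76° = 45.7 m.

45.7 m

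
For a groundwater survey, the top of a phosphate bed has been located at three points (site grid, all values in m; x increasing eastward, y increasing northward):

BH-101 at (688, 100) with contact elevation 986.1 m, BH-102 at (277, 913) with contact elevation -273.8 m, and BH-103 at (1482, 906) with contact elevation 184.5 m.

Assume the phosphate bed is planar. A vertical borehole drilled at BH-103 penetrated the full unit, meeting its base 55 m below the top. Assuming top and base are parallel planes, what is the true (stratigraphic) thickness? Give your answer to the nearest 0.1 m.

Two edge vectors: BH-101→BH-102 = (-411, 813, -1259.9), BH-101→BH-103 = (794, 806, -801.6).
Normal n = (BH-101→BH-102) × (BH-101→BH-103) = (363778.6, -1329818.2, -976788).
So ∂z/∂x = −n_x/n_z = 0.37242 and ∂z/∂y = −n_y/n_z = −1.36142.
|∇z| = √(a²+b²) = 1.41144, so dip δ = arctan(1.41144) = 54.68°.
True thickness = vertical thickness × cos δ = 55 × cos 54.68° = 31.8 m.

31.8 m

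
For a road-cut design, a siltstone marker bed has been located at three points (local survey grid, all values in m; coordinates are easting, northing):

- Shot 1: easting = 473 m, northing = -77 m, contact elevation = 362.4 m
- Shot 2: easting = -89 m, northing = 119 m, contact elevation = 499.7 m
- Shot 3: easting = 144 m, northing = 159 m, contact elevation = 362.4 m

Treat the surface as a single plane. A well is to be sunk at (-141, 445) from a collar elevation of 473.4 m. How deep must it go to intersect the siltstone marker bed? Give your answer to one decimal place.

165.1 m

Two edge vectors: Shot 1→Shot 2 = (-562, 196, 137.3), Shot 1→Shot 3 = (-329, 236, 0).
Normal n = (Shot 1→Shot 2) × (Shot 1→Shot 3) = (-32402.8, -45171.7, -68148).
So ∂z/∂easting = −n_x/n_z = −0.47548 and ∂z/∂northing = −n_y/n_z = −0.66285.
Intercept c from Shot 1: 362.4 + 224.90 − 51.04 = 536.26.
At (-141, 445): z_contact = 67.04 − 294.97 + 536.26 = 308.34 m.
Depth below ground = 473.4 − 308.34 = 165.1 m.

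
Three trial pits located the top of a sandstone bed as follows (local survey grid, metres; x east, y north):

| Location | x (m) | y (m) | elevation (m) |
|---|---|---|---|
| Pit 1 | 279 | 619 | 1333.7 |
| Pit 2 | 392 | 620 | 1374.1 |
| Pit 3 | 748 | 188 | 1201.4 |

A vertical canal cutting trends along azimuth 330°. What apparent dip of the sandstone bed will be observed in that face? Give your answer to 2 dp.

Let the plane be z = a·x + b·y + c.
Pit 2−Pit 1: 113a + 1b = 40.4;  Pit 3−Pit 1: 469a − 431b = −132.3.
Solving gives a = 0.35142, b = 0.68937.
Unit vector along 330° is (sin 330°, cos 330°) = (-0.5000, 0.8660).
Slope in that direction = a·(-0.5000) + b·(0.8660) = 0.42130.
Apparent dip = arctan|0.42130| = 22.85° (true dip is 37.7°, so apparent ≤ true as expected).

22.85°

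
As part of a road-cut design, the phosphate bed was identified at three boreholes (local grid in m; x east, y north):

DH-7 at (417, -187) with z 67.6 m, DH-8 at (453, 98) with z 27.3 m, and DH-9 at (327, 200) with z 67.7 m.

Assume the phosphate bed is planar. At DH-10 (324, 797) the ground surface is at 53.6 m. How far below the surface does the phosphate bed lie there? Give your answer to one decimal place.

Let the plane be z = a·x + b·y + c.
DH-8−DH-7: 36a + 285b = −40.3;  DH-9−DH-7: −90a + 387b = 0.1.
Solving gives a = −0.39474, b = −0.09154.
Then c = 67.6 − a·417 − b·-187 = 215.09.
At (324, 797): z_contact = −127.90 − 72.96 + 215.09 = 14.23 m.
Depth below ground = 53.6 − 14.23 = 39.4 m.

39.4 m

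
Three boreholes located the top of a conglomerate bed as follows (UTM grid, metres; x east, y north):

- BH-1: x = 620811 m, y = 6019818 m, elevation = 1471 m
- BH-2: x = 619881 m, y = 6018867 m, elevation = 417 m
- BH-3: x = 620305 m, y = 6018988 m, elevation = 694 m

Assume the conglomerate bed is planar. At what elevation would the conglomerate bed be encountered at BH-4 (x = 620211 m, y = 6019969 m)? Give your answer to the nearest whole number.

1289 m

Two edge vectors: BH-1→BH-2 = (-930, -951, -1054), BH-1→BH-3 = (-506, -830, -777).
Normal n = (BH-1→BH-2) × (BH-1→BH-3) = (-135893, -189286, 290694).
So ∂z/∂x = −n_x/n_z = 0.46747783 and ∂z/∂y = −n_y/n_z = 0.65115207.
Intercept c from BH-1: 1471 − 290215.38 − 3919816.96 = −4208561.33.
At (620211, 6019969): z = 289934.9 + 3919915.3 − 4208561.33 = 1288.8 m.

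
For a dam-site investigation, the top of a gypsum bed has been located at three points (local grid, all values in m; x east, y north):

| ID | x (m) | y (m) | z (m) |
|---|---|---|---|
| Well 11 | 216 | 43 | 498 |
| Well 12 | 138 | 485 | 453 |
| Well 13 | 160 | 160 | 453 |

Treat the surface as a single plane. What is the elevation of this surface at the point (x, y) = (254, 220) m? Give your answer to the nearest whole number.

545 m

Two edge vectors: Well 11→Well 12 = (-78, 442, -45), Well 11→Well 13 = (-56, 117, -45).
Normal n = (Well 11→Well 12) × (Well 11→Well 13) = (-14625, -990, 15626).
So ∂z/∂x = −n_x/n_z = 0.93594 and ∂z/∂y = −n_y/n_z = 0.06336.
Intercept c from Well 11: 498 − 202.16 − 2.72 = 293.11.
At (254, 220): z = 237.7 + 13.9 + 293.11 = 544.8 m.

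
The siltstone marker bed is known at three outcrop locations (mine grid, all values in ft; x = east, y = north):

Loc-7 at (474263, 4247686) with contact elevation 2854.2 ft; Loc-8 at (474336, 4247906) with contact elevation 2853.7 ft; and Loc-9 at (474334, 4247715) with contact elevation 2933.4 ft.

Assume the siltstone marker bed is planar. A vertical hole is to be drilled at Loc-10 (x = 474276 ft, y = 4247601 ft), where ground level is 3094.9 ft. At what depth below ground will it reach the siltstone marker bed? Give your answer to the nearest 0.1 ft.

Two edge vectors: Loc-7→Loc-8 = (73, 220, -0.5), Loc-7→Loc-9 = (71, 29, 79.2).
Normal n = (Loc-7→Loc-8) × (Loc-7→Loc-9) = (17438.5, -5817.1, -13503).
So ∂z/∂x = −n_x/n_z = 1.291453751 and ∂z/∂y = −n_y/n_z = −0.430800563.
Intercept c from Loc-7: 2854.2 − 612488.73 + 1829905.52 = 1220270.99.
At (474276, 4247601): z_contact = 612505.52 − 1829868.90 + 1220270.99 = 2907.61 ft.
Depth below ground = 3094.9 − 2907.61 = 187.3 ft.

187.3 ft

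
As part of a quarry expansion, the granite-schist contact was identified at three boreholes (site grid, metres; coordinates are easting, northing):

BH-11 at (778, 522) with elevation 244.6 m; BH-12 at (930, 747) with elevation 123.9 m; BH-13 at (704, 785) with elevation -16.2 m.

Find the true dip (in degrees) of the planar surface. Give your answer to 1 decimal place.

Let the plane be z = a·easting + b·northing + c.
BH-12−BH-11: 152a + 225b = −120.7;  BH-13−BH-11: −74a + 263b = −260.8.
Solving gives a = 0.47568, b = −0.85779.
Gradient magnitude |∇z| = √(a² + b²) = √(0.22627 + 0.73581) = 0.98086.
True dip = arctan(0.98086) = 44.4°, dipping toward NNW (azimuth ≈ 331°).

44.4°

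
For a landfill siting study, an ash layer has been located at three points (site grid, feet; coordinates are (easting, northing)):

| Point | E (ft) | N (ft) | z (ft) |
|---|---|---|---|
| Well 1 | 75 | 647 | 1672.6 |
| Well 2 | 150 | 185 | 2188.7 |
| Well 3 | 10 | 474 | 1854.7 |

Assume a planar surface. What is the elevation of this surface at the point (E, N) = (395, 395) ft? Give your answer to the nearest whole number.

1988 ft

Two edge vectors: Well 1→Well 2 = (75, -462, 516.1), Well 1→Well 3 = (-65, -173, 182.1).
Normal n = (Well 1→Well 2) × (Well 1→Well 3) = (5155.1, -47204, -43005).
So ∂z/∂E = −n_x/n_z = 0.11987 and ∂z/∂N = −n_y/n_z = −1.09764.
Intercept c from Well 1: 1672.6 − 8.99 + 710.17 = 2373.78.
At (395, 395): z = 47.3 − 433.6 + 2373.78 = 1987.6 ft.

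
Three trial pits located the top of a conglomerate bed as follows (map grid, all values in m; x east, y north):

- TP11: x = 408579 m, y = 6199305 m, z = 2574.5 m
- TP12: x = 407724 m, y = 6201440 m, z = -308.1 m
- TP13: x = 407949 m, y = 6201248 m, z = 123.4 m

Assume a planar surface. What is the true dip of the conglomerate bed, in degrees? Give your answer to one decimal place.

55.6°

Let the plane be z = a·x + b·y + c.
TP12−TP11: −855a + 2135b = −2882.6;  TP13−TP11: −630a + 1943b = −2451.1.
Solving gives a = 1.16311, b = −0.88437.
Gradient magnitude |∇z| = √(a² + b²) = √(1.35283 + 0.78212) = 1.46115.
True dip = arctan(1.46115) = 55.6°, dipping toward NW (azimuth ≈ 307°).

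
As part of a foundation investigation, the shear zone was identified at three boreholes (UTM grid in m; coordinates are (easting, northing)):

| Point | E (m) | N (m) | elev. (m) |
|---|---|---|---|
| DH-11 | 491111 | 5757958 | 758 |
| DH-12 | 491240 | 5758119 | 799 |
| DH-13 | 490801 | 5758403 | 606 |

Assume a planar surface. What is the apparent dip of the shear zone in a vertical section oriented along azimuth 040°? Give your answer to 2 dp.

11.67°

Two edge vectors: DH-11→DH-12 = (129, 161, 41), DH-11→DH-13 = (-310, 445, -152).
Normal n = (DH-11→DH-12) × (DH-11→DH-13) = (-42717, 6898, 107315).
So ∂z/∂E = −n_x/n_z = 0.39805 and ∂z/∂N = −n_y/n_z = −0.06428.
Unit vector along 040° is (sin 40°, cos 40°) = (0.6428, 0.7660).
Slope in that direction = a·(0.6428) + b·(0.7660) = 0.20662.
Apparent dip = arctan|0.20662| = 11.67° (true dip is 22.0°, so apparent ≤ true as expected).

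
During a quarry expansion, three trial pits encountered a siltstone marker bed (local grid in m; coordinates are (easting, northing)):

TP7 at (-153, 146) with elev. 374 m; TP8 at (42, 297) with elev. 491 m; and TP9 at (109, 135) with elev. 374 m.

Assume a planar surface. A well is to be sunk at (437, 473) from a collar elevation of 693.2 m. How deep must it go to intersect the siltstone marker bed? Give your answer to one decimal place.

60.7 m

Let the plane be z = a·E + b·N + c.
TP8−TP7: 195a + 151b = 117;  TP9−TP7: 262a − 11b = 0.
Solving gives a = 0.03086, b = 0.73498.
Then c = 374 − a·-153 − b·146 = 271.41.
At (437, 473): z_contact = 13.49 + 347.65 + 271.41 = 632.55 m.
Depth below ground = 693.2 − 632.55 = 60.7 m.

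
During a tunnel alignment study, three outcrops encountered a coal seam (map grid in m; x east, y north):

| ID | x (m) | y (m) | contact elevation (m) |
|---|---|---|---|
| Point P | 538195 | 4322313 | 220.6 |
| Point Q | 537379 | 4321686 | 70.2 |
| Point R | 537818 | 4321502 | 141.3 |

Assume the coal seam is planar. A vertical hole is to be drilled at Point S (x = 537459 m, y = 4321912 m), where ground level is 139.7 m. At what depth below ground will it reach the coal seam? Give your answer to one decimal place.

51.7 m

Let the plane be z = a·x + b·y + c.
Point Q−Point P: −816a − 627b = −150.4;  Point R−Point P: −377a − 811b = −79.3.
Solving gives a = 0.169849106, b = 0.018824768.
Then c = 220.6 − a·538195 − b·4322313 = −172557.88.
At (537459, 4321912): z_contact = 91286.93 + 81358.99 − 172557.88 = 88.04 m.
Depth below ground = 139.7 − 88.04 = 51.7 m.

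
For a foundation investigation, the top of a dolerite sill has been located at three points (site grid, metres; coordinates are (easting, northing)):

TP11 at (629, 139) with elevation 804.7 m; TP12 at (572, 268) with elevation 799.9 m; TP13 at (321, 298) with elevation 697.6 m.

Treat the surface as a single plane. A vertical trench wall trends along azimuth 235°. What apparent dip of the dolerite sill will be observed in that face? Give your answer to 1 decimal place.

23.5°

Two edge vectors: TP11→TP12 = (-57, 129, -4.8), TP11→TP13 = (-308, 159, -107.1).
Normal n = (TP11→TP12) × (TP11→TP13) = (-13052.7, -4626.3, 30669).
So ∂z/∂E = −n_x/n_z = 0.42560 and ∂z/∂N = −n_y/n_z = 0.15085.
Unit vector along 235° is (sin 235°, cos 235°) = (-0.8192, -0.5736).
Slope in that direction = a·(-0.8192) + b·(-0.5736) = −0.43515.
Apparent dip = arctan|0.43515| = 23.5° (true dip is 24.3°, so apparent ≤ true as expected).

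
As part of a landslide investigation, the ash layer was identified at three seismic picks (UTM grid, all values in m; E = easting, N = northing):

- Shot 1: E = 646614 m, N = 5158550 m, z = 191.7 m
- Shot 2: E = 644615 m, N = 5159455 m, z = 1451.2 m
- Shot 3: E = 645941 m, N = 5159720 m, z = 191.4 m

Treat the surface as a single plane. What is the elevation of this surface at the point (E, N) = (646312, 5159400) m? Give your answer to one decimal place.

Let the plane be z = a·E + b·N + c.
Shot 2−Shot 1: −1999a + 905b = 1259.5;  Shot 3−Shot 1: −673a + 1170b = −0.3.
Solving gives a = −0.852073259, b = −0.490380601.
Then c = 191.7 − a·646614 − b·5158550 = 3080807.05.
At (646312, 5159400): z = −550705.2 − 2530069.7 + 3080807.05 = 32.2 m.

32.2 m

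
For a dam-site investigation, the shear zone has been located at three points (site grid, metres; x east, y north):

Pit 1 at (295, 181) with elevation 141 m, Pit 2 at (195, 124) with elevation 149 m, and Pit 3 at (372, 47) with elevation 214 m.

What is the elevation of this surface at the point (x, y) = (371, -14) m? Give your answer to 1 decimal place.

Let the plane be z = a·x + b·y + c.
Pit 2−Pit 1: −100a − 57b = 8;  Pit 3−Pit 1: 77a − 134b = 73.
Solving gives a = 0.17365, b = −0.44499.
Then c = 141 − a·295 − b·181 = 170.32.
At (371, -14): z = 64.4 + 6.2 + 170.32 = 241.0 m.

241.0 m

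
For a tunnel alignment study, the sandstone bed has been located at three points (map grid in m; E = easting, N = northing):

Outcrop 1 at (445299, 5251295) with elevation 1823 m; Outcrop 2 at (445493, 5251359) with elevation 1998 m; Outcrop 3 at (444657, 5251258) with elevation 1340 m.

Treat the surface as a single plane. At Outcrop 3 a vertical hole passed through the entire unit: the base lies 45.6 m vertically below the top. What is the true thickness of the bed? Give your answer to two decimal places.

Two edge vectors: Outcrop 1→Outcrop 2 = (194, 64, 175), Outcrop 1→Outcrop 3 = (-642, -37, -483).
Normal n = (Outcrop 1→Outcrop 2) × (Outcrop 1→Outcrop 3) = (-24437, -18648, 33910).
So ∂z/∂E = −n_x/n_z = 0.72064 and ∂z/∂N = −n_y/n_z = 0.54993.
|∇z| = √(a²+b²) = 0.90650, so dip δ = arctan(0.90650) = 42.19°.
True thickness = vertical thickness × cos δ = 45.6 × cos 42.19° = 33.78 m.

33.78 m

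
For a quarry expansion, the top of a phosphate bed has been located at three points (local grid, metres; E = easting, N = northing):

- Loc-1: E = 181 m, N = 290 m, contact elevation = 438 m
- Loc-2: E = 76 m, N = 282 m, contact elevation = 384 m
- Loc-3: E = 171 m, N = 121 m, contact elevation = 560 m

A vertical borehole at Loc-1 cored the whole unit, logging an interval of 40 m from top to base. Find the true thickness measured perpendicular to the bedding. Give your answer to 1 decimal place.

Two edge vectors: Loc-1→Loc-2 = (-105, -8, -54), Loc-1→Loc-3 = (-10, -169, 122).
Normal n = (Loc-1→Loc-2) × (Loc-1→Loc-3) = (-10102, 13350, 17665).
So ∂z/∂E = −n_x/n_z = 0.57187 and ∂z/∂N = −n_y/n_z = −0.75573.
|∇z| = √(a²+b²) = 0.94771, so dip δ = arctan(0.94771) = 43.46°.
True thickness = vertical thickness × cos δ = 40 × cos 43.46° = 29.0 m.

29.0 m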